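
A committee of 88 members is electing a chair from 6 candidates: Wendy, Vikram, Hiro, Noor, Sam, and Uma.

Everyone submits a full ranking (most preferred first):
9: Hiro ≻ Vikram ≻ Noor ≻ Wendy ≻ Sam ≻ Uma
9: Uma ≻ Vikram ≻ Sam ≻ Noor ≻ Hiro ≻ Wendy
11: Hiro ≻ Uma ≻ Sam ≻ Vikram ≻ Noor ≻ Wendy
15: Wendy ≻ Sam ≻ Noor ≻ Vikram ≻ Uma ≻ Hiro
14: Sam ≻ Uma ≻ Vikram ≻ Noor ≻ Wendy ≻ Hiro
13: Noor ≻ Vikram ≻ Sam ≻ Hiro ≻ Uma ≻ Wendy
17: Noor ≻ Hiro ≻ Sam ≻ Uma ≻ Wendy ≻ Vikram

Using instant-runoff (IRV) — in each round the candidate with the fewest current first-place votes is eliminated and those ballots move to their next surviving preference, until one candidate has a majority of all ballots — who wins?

Round 1: Wendy 15, Vikram 0, Hiro 20, Noor 30, Sam 14, Uma 9. Vikram eliminated.
Round 2: Wendy 15, Hiro 20, Noor 30, Sam 14, Uma 9. Uma eliminated.
Round 3: Wendy 15, Hiro 20, Noor 30, Sam 23. Wendy eliminated.
Round 4: Hiro 20, Noor 30, Sam 38. Hiro eliminated.
Round 5: Noor 39, Sam 49. Sam has a majority (≥45).

Sam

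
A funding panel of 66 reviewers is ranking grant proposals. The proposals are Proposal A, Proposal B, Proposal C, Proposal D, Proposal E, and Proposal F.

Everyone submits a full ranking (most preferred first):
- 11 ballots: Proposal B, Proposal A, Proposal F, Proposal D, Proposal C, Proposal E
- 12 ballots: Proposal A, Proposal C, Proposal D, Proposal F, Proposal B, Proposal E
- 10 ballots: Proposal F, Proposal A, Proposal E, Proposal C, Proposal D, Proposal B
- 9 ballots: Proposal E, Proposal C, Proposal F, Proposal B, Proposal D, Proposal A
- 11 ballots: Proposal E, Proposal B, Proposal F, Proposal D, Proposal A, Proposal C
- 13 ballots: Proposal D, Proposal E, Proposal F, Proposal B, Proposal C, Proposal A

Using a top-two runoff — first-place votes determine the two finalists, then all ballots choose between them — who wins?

Round 1 first-place votes: Proposal A 12, Proposal B 11, Proposal C 0, Proposal D 13, Proposal E 20, Proposal F 10. Proposal E and Proposal D advance.
Runoff: Proposal E is ranked above Proposal D on 30 ballots, Proposal D above Proposal E on 36.

Proposal D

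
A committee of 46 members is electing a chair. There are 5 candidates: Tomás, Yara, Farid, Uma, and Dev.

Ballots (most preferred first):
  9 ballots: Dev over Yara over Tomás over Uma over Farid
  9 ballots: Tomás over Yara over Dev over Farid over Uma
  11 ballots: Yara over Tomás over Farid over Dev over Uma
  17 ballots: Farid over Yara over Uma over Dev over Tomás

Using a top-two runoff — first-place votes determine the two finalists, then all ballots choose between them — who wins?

Yara

Round 1 first-place votes: Tomás 9, Yara 11, Farid 17, Uma 0, Dev 9. Farid and Yara advance.
Runoff: Farid is ranked above Yara on 17 ballots, Yara above Farid on 29.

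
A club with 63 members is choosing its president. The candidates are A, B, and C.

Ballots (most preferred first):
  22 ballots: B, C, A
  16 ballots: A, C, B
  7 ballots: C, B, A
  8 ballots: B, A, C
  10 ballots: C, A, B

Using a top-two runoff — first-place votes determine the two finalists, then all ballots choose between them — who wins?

C

Round 1 first-place votes: A 16, B 30, C 17. B and C advance.
Runoff: B is ranked above C on 30 ballots, C above B on 33.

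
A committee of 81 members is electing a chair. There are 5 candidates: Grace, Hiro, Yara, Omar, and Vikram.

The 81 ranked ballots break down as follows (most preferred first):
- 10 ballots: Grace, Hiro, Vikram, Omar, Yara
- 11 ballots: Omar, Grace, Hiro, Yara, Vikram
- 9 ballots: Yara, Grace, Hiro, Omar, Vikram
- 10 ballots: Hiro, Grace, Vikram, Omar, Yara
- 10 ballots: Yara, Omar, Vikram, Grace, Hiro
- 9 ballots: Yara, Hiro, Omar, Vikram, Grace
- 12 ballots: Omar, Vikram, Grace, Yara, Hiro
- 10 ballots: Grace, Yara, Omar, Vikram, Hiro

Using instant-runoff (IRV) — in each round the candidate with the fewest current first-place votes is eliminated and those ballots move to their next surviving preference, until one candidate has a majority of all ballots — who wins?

Round 1: Grace 20, Hiro 10, Yara 28, Omar 23, Vikram 0. Vikram eliminated.
Round 2: Grace 20, Hiro 10, Yara 28, Omar 23. Hiro eliminated.
Round 3: Grace 30, Yara 28, Omar 23. Omar eliminated.
Round 4: Grace 53, Yara 28. Grace has a majority (≥41).

Grace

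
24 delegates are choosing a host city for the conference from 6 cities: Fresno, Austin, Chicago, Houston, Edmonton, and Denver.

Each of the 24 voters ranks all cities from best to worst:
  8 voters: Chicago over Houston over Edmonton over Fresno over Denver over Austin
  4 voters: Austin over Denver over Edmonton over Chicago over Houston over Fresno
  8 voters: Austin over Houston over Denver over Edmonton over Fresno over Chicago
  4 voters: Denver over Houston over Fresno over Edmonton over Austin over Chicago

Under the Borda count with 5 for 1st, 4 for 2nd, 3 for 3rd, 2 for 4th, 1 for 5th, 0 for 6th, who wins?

Fresno: 8×2 + 4×0 + 8×1 + 4×3 = 36
Austin: 8×0 + 4×5 + 8×5 + 4×1 = 64
Chicago: 8×5 + 4×2 + 8×0 + 4×0 = 48
Houston: 8×4 + 4×1 + 8×4 + 4×4 = 84
Edmonton: 8×3 + 4×3 + 8×2 + 4×2 = 60
Denver: 8×1 + 4×4 + 8×3 + 4×5 = 68

Houston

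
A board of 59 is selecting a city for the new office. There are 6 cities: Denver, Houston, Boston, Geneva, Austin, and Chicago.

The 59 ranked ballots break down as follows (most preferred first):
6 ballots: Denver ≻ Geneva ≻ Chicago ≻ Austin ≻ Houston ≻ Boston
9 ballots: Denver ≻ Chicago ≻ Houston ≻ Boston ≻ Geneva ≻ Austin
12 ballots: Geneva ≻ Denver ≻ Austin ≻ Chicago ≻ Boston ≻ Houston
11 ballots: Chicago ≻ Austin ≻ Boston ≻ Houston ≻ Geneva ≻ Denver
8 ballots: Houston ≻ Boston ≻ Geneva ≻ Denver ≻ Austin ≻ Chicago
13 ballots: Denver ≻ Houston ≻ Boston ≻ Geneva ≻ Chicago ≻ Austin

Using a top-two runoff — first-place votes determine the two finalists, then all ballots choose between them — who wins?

Round 1 first-place votes: Denver 28, Houston 8, Boston 0, Geneva 12, Austin 0, Chicago 11. Denver and Geneva advance.
Runoff: Denver is ranked above Geneva on 28 ballots, Geneva above Denver on 31.

Geneva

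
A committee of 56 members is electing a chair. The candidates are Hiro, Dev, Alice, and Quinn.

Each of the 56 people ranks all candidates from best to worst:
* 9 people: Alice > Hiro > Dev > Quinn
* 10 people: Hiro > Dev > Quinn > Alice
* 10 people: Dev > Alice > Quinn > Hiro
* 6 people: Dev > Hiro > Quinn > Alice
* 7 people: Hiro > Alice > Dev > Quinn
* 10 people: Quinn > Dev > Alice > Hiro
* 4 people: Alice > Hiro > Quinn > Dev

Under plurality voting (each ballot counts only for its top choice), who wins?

First-place votes: Hiro 17, Dev 16, Alice 13, Quinn 10.

Hiro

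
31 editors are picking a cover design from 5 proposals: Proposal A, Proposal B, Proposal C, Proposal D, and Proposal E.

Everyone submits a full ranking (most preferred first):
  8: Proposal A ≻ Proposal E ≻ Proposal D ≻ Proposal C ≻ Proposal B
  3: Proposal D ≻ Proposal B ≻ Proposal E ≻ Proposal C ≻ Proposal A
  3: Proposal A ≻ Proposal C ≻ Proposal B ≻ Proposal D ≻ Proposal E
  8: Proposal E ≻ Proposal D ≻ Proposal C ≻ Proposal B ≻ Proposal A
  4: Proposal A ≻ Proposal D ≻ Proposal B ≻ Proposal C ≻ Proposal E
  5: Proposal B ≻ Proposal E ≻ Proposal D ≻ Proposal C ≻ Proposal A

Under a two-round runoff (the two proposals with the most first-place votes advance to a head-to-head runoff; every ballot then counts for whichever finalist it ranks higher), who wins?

Round 1 first-place votes: Proposal A 15, Proposal B 5, Proposal C 0, Proposal D 3, Proposal E 8. Proposal A and Proposal E advance.
Runoff: Proposal A is ranked above Proposal E on 15 ballots, Proposal E above Proposal A on 16.

Proposal E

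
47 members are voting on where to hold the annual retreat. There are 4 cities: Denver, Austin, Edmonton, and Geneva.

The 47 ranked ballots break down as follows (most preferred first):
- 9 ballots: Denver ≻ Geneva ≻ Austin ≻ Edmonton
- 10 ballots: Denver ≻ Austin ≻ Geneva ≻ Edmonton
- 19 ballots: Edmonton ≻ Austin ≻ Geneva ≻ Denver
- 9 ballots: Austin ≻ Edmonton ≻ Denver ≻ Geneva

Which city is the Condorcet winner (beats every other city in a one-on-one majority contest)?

Austin vs Denver: 28–19
Austin vs Edmonton: 28–19
Austin vs Geneva: 38–9
Austin beats every other city.

Austin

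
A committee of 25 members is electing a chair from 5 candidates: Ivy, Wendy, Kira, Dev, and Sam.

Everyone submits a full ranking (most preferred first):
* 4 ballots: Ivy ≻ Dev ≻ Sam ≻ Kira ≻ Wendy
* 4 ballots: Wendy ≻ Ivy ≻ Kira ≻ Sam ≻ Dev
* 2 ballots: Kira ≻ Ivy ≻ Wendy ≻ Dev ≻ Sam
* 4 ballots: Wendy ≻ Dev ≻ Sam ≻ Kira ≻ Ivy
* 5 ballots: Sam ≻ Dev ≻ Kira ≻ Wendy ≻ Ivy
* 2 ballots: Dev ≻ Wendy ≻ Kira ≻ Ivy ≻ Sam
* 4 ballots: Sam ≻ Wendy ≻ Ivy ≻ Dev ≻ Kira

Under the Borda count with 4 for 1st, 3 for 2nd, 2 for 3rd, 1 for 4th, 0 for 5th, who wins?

Wendy

Ivy: 4×4 + 4×3 + 2×3 + 4×0 + 5×0 + 2×1 + 4×2 = 44
Wendy: 4×0 + 4×4 + 2×2 + 4×4 + 5×1 + 2×3 + 4×3 = 59
Kira: 4×1 + 4×2 + 2×4 + 4×1 + 5×2 + 2×2 + 4×0 = 38
Dev: 4×3 + 4×0 + 2×1 + 4×3 + 5×3 + 2×4 + 4×1 = 53
Sam: 4×2 + 4×1 + 2×0 + 4×2 + 5×4 + 2×0 + 4×4 = 56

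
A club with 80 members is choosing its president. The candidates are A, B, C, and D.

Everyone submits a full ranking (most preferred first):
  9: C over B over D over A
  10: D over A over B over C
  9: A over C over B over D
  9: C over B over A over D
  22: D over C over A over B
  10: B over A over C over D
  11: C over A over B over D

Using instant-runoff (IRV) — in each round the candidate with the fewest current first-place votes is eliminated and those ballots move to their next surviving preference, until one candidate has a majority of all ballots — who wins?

Round 1: A 9, B 10, C 29, D 32. A eliminated.
Round 2: B 10, C 38, D 32. B eliminated.
Round 3: C 48, D 32. C has a majority (≥41).

C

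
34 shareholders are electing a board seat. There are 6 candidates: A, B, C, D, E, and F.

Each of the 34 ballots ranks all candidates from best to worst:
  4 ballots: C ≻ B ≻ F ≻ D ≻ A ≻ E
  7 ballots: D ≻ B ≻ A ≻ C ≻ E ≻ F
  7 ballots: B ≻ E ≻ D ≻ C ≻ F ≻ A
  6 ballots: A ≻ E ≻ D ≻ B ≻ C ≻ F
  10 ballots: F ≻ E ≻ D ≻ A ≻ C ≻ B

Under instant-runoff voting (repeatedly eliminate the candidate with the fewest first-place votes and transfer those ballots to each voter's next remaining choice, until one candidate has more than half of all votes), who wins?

D

Round 1: A 6, B 7, C 4, D 7, E 0, F 10. E eliminated.
Round 2: A 6, B 7, C 4, D 7, F 10. C eliminated.
Round 3: A 6, B 11, D 7, F 10. A eliminated.
Round 4: B 11, D 13, F 10. F eliminated.
Round 5: B 11, D 23. D has a majority (≥18).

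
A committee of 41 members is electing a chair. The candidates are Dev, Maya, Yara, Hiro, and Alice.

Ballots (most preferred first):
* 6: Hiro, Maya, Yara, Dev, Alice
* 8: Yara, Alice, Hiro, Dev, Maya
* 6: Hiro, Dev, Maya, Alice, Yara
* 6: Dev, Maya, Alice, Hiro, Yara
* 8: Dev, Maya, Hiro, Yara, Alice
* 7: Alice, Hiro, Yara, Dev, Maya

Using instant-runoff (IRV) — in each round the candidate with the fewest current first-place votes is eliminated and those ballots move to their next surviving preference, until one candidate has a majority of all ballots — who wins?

Hiro

Round 1: Dev 14, Maya 0, Yara 8, Hiro 12, Alice 7. Maya eliminated.
Round 2: Dev 14, Yara 8, Hiro 12, Alice 7. Alice eliminated.
Round 3: Dev 14, Yara 8, Hiro 19. Yara eliminated.
Round 4: Dev 14, Hiro 27. Hiro has a majority (≥21).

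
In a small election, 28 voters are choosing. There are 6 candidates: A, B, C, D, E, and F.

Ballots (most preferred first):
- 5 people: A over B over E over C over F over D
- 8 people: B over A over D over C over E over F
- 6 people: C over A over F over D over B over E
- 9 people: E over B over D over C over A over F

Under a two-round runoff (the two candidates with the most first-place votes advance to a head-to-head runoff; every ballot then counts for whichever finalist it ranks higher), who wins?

B

Round 1 first-place votes: A 5, B 8, C 6, D 0, E 9, F 0. E and B advance.
Runoff: E is ranked above B on 9 ballots, B above E on 19.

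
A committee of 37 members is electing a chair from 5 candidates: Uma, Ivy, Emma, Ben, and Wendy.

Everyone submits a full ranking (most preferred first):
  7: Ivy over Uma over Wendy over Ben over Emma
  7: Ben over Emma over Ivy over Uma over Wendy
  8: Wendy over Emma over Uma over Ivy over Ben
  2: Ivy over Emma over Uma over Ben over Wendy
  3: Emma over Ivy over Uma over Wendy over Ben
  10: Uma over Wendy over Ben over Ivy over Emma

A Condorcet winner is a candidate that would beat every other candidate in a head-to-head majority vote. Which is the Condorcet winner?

Ivy vs Uma: 19–18
Ivy vs Emma: 19–18
Ivy vs Ben: 20–17
Ivy vs Wendy: 19–18
Ivy beats every other candidate.

Ivy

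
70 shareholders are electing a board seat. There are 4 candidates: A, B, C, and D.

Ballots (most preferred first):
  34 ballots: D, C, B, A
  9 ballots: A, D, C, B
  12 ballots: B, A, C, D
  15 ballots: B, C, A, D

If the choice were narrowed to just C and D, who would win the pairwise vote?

D

C is ranked above D on 27 ballots; D above C on 43.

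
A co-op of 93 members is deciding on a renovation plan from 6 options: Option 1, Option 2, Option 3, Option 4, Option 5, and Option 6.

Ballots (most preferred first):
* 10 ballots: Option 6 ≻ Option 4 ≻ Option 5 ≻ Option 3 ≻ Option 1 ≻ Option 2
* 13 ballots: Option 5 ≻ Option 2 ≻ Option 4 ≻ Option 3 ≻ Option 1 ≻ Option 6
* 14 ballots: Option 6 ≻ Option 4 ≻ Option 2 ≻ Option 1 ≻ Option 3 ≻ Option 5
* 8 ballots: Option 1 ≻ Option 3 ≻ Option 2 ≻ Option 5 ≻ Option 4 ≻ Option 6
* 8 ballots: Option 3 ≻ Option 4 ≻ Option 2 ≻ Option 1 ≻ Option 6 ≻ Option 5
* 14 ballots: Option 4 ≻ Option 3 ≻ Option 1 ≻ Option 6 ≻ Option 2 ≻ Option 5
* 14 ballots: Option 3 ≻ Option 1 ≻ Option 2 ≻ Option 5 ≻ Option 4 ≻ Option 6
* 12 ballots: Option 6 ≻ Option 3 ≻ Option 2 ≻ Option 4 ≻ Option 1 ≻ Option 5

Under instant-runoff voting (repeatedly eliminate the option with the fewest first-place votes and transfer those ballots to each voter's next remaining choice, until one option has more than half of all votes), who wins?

Round 1: Option 1 8, Option 2 0, Option 3 22, Option 4 14, Option 5 13, Option 6 36. Option 2 eliminated.
Round 2: Option 1 8, Option 3 22, Option 4 14, Option 5 13, Option 6 36. Option 1 eliminated.
Round 3: Option 3 30, Option 4 14, Option 5 13, Option 6 36. Option 5 eliminated.
Round 4: Option 3 30, Option 4 27, Option 6 36. Option 4 eliminated.
Round 5: Option 3 57, Option 6 36. Option 3 has a majority (≥47).

Option 3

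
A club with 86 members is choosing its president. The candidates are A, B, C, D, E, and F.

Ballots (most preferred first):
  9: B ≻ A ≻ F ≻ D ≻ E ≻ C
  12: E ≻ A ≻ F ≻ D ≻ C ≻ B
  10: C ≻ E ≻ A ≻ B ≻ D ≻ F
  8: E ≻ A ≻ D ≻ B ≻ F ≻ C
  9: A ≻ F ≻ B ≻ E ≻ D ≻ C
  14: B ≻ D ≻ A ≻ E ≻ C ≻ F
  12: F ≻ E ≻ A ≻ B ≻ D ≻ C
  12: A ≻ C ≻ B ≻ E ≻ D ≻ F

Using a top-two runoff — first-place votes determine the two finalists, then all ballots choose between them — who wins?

A

Round 1 first-place votes: A 21, B 23, C 10, D 0, E 20, F 12. B and A advance.
Runoff: B is ranked above A on 23 ballots, A above B on 63.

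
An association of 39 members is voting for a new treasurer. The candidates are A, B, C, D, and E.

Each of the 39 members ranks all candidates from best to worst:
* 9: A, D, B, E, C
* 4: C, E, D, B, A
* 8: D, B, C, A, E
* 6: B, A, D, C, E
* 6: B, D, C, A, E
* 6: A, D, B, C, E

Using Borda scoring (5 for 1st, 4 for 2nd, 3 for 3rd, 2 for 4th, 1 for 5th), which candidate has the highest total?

D

A: 9×5 + 4×1 + 8×2 + 6×4 + 6×2 + 6×5 = 131
B: 9×3 + 4×2 + 8×4 + 6×5 + 6×5 + 6×3 = 145
C: 9×1 + 4×5 + 8×3 + 6×2 + 6×3 + 6×2 = 95
D: 9×4 + 4×3 + 8×5 + 6×3 + 6×4 + 6×4 = 154
E: 9×2 + 4×4 + 8×1 + 6×1 + 6×1 + 6×1 = 60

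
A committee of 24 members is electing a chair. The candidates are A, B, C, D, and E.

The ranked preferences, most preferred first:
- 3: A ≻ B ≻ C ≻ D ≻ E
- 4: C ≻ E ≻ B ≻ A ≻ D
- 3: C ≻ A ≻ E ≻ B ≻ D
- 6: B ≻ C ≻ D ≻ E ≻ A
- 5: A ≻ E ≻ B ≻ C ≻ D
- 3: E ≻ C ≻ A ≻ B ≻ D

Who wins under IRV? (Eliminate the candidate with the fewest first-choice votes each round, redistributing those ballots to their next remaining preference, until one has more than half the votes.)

C

Round 1: A 8, B 6, C 7, D 0, E 3. D eliminated.
Round 2: A 8, B 6, C 7, E 3. E eliminated.
Round 3: A 8, B 6, C 10. B eliminated.
Round 4: A 8, C 16. C has a majority (≥13).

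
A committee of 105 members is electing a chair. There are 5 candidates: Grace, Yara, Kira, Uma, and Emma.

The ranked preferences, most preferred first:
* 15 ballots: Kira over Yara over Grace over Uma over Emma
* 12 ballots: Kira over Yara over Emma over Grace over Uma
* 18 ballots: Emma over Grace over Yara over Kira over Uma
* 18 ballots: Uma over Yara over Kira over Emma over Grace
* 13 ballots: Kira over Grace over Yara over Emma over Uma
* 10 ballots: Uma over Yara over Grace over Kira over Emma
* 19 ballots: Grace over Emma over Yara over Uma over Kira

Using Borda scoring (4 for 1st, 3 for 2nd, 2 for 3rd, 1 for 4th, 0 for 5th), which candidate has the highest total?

Grace: 15×2 + 12×1 + 18×3 + 18×0 + 13×3 + 10×2 + 19×4 = 231
Yara: 15×3 + 12×3 + 18×2 + 18×3 + 13×2 + 10×3 + 19×2 = 265
Kira: 15×4 + 12×4 + 18×1 + 18×2 + 13×4 + 10×1 + 19×0 = 224
Uma: 15×1 + 12×0 + 18×0 + 18×4 + 13×0 + 10×4 + 19×1 = 146
Emma: 15×0 + 12×2 + 18×4 + 18×1 + 13×1 + 10×0 + 19×3 = 184

Yara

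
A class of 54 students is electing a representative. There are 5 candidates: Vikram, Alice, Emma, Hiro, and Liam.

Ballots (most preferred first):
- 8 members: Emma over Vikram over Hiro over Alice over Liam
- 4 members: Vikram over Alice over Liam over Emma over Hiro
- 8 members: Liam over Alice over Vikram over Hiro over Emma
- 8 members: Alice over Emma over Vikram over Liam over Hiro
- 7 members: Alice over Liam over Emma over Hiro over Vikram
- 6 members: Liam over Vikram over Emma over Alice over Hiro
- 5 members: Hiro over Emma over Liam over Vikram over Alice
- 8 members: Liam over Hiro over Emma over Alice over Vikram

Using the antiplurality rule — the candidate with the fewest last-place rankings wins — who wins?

Last-place votes: Vikram 15, Alice 5, Emma 8, Hiro 18, Liam 8.

Alice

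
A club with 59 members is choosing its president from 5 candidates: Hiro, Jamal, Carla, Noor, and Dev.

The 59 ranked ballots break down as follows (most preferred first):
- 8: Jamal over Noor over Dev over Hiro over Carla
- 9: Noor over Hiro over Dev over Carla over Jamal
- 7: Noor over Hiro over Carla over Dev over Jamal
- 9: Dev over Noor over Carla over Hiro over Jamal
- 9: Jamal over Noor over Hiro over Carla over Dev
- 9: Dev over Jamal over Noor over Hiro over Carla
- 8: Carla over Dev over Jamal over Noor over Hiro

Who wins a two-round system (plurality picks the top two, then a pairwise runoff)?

Round 1 first-place votes: Hiro 0, Jamal 17, Carla 8, Noor 16, Dev 18. Dev and Jamal advance.
Runoff: Dev is ranked above Jamal on 42 ballots, Jamal above Dev on 17.

Dev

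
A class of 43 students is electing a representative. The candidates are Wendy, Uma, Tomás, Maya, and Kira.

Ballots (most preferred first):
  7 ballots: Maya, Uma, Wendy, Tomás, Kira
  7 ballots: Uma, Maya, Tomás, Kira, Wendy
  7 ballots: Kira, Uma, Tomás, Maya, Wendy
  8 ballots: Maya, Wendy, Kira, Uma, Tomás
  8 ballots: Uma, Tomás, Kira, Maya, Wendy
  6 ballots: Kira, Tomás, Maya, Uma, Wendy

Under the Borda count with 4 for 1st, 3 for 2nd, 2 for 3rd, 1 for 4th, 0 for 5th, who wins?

Wendy: 7×2 + 7×0 + 7×0 + 8×3 + 8×0 + 6×0 = 38
Uma: 7×3 + 7×4 + 7×3 + 8×1 + 8×4 + 6×1 = 116
Tomás: 7×1 + 7×2 + 7×2 + 8×0 + 8×3 + 6×3 = 77
Maya: 7×4 + 7×3 + 7×1 + 8×4 + 8×1 + 6×2 = 108
Kira: 7×0 + 7×1 + 7×4 + 8×2 + 8×2 + 6×4 = 91

Uma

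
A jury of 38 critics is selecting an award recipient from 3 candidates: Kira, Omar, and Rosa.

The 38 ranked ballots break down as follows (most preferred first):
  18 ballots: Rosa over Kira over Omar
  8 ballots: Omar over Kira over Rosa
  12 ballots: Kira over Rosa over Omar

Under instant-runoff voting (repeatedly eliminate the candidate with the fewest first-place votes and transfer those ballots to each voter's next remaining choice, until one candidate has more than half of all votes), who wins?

Round 1: Kira 12, Omar 8, Rosa 18. Omar eliminated.
Round 2: Kira 20, Rosa 18. Kira has a majority (≥20).

Kira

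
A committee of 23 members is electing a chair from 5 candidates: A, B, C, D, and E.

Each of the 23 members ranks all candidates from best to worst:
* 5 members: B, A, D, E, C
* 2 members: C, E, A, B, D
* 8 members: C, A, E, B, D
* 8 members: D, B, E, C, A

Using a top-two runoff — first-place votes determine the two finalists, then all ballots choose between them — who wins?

Round 1 first-place votes: A 0, B 5, C 10, D 8, E 0. C and D advance.
Runoff: C is ranked above D on 10 ballots, D above C on 13.

D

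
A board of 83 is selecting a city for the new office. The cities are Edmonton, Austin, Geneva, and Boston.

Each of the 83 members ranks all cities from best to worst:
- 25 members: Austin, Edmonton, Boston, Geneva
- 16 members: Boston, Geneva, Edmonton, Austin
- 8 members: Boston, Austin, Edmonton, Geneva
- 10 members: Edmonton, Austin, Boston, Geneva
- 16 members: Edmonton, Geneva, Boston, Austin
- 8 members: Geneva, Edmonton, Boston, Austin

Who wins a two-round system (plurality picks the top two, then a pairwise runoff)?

Round 1 first-place votes: Edmonton 26, Austin 25, Geneva 8, Boston 24. Edmonton and Austin advance.
Runoff: Edmonton is ranked above Austin on 50 ballots, Austin above Edmonton on 33.

Edmonton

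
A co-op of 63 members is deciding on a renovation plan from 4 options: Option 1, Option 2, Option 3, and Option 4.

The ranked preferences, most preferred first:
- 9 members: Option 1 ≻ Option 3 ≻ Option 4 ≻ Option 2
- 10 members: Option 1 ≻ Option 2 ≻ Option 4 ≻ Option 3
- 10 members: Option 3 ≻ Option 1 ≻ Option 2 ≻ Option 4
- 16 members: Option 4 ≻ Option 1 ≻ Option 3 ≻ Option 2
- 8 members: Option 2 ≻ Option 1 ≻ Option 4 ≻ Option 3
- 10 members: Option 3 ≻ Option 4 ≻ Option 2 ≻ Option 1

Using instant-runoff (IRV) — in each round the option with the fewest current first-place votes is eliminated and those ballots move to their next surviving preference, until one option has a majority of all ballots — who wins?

Option 1

Round 1: Option 1 19, Option 2 8, Option 3 20, Option 4 16. Option 2 eliminated.
Round 2: Option 1 27, Option 3 20, Option 4 16. Option 4 eliminated.
Round 3: Option 1 43, Option 3 20. Option 1 has a majority (≥32).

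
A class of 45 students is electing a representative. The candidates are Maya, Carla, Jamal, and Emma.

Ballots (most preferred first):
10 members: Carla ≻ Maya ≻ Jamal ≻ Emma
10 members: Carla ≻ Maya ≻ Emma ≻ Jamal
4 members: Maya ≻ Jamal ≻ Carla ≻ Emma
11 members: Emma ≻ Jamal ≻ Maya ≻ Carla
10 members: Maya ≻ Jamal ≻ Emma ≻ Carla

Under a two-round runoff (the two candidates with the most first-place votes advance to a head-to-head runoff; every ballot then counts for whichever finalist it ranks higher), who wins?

Round 1 first-place votes: Maya 14, Carla 20, Jamal 0, Emma 11. Carla and Maya advance.
Runoff: Carla is ranked above Maya on 20 ballots, Maya above Carla on 25.

Maya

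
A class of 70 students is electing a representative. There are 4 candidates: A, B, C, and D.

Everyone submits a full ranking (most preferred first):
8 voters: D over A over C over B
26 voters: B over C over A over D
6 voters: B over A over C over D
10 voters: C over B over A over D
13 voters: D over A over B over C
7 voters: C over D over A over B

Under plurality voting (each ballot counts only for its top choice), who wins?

First-place votes: A 0, B 32, C 17, D 21.

B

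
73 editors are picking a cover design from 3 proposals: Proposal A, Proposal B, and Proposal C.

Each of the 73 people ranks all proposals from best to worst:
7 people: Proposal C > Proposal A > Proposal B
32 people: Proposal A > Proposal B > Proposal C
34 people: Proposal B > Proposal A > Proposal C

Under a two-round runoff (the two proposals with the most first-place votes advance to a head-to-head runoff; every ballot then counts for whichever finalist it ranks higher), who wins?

Round 1 first-place votes: Proposal A 32, Proposal B 34, Proposal C 7. Proposal B and Proposal A advance.
Runoff: Proposal B is ranked above Proposal A on 34 ballots, Proposal A above Proposal B on 39.

Proposal A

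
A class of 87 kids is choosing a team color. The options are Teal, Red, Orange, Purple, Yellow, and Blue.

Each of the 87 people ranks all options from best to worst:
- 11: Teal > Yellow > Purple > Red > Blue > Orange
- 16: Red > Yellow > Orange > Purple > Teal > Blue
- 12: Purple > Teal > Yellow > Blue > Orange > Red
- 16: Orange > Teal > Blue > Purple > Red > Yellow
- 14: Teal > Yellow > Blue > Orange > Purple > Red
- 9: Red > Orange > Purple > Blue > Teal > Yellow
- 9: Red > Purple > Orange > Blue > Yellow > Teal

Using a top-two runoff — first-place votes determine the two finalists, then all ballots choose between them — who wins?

Teal

Round 1 first-place votes: Teal 25, Red 34, Orange 16, Purple 12, Yellow 0, Blue 0. Red and Teal advance.
Runoff: Red is ranked above Teal on 34 ballots, Teal above Red on 53.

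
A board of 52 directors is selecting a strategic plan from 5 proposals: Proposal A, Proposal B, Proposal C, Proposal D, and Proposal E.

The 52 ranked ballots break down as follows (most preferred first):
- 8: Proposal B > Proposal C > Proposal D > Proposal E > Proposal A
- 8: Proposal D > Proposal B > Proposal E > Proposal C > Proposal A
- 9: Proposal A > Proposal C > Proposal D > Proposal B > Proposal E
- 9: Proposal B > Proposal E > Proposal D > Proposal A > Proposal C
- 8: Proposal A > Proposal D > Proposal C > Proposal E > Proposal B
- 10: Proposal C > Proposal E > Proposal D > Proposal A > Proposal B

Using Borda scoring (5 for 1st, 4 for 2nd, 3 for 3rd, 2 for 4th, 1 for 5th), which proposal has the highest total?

Proposal A: 8×1 + 8×1 + 9×5 + 9×2 + 8×5 + 10×2 = 139
Proposal B: 8×5 + 8×4 + 9×2 + 9×5 + 8×1 + 10×1 = 153
Proposal C: 8×4 + 8×2 + 9×4 + 9×1 + 8×3 + 10×5 = 167
Proposal D: 8×3 + 8×5 + 9×3 + 9×3 + 8×4 + 10×3 = 180
Proposal E: 8×2 + 8×3 + 9×1 + 9×4 + 8×2 + 10×4 = 141

Proposal D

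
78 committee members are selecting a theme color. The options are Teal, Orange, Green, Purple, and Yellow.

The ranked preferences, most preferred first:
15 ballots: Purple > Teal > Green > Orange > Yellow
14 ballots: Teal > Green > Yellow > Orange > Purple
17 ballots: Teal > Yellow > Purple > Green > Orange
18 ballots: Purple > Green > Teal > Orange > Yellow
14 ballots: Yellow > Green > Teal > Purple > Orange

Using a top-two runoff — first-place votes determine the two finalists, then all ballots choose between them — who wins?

Teal

Round 1 first-place votes: Teal 31, Orange 0, Green 0, Purple 33, Yellow 14. Purple and Teal advance.
Runoff: Purple is ranked above Teal on 33 ballots, Teal above Purple on 45.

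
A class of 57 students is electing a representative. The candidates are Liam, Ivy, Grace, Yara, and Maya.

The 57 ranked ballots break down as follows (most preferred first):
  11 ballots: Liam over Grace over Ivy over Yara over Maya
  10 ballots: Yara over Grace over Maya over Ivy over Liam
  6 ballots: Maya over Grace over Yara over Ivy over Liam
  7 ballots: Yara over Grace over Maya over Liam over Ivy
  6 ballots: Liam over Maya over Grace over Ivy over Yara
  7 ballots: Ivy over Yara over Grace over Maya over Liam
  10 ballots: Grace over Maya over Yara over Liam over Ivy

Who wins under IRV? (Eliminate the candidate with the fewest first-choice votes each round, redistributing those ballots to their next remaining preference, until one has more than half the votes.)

Yara

Round 1: Liam 17, Ivy 7, Grace 10, Yara 17, Maya 6. Maya eliminated.
Round 2: Liam 17, Ivy 7, Grace 16, Yara 17. Ivy eliminated.
Round 3: Liam 17, Grace 16, Yara 24. Grace eliminated.
Round 4: Liam 17, Yara 40. Yara has a majority (≥29).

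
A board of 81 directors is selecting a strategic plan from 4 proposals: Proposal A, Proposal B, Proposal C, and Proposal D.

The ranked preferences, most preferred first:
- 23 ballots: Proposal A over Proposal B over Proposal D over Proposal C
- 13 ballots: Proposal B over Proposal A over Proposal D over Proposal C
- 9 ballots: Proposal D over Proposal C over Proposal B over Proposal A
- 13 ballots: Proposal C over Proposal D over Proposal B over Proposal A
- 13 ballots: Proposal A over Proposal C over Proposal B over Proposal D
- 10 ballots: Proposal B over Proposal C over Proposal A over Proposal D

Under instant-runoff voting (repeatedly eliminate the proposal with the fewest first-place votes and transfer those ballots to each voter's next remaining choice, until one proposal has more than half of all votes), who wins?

Proposal B

Round 1: Proposal A 36, Proposal B 23, Proposal C 13, Proposal D 9. Proposal D eliminated.
Round 2: Proposal A 36, Proposal B 23, Proposal C 22. Proposal C eliminated.
Round 3: Proposal A 36, Proposal B 45. Proposal B has a majority (≥41).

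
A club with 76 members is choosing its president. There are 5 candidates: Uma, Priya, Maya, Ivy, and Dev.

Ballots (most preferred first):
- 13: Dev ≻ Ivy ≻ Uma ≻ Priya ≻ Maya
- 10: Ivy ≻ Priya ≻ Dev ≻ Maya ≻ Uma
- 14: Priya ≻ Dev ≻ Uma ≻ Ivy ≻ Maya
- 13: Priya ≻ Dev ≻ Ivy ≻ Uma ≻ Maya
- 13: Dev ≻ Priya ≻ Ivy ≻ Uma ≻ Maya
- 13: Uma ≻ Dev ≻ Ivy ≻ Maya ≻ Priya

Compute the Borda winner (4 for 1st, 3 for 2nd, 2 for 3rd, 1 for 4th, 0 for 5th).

Uma: 13×2 + 10×0 + 14×2 + 13×1 + 13×1 + 13×4 = 132
Priya: 13×1 + 10×3 + 14×4 + 13×4 + 13×3 + 13×0 = 190
Maya: 13×0 + 10×1 + 14×0 + 13×0 + 13×0 + 13×1 = 23
Ivy: 13×3 + 10×4 + 14×1 + 13×2 + 13×2 + 13×2 = 171
Dev: 13×4 + 10×2 + 14×3 + 13×3 + 13×4 + 13×3 = 244

Dev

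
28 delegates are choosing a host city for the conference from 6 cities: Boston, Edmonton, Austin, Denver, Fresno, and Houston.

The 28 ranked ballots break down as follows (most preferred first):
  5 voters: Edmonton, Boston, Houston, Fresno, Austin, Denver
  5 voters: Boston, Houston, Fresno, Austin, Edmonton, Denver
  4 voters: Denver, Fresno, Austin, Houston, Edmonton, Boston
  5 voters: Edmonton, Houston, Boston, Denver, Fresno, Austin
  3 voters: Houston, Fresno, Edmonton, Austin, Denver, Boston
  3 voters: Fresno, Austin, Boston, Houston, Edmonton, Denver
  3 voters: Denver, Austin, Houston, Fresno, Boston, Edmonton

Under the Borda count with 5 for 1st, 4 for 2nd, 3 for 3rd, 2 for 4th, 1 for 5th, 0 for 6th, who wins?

Boston: 5×4 + 5×5 + 4×0 + 5×3 + 3×0 + 3×3 + 3×1 = 72
Edmonton: 5×5 + 5×1 + 4×1 + 5×5 + 3×3 + 3×1 + 3×0 = 71
Austin: 5×1 + 5×2 + 4×3 + 5×0 + 3×2 + 3×4 + 3×4 = 57
Denver: 5×0 + 5×0 + 4×5 + 5×2 + 3×1 + 3×0 + 3×5 = 48
Fresno: 5×2 + 5×3 + 4×4 + 5×1 + 3×4 + 3×5 + 3×2 = 79
Houston: 5×3 + 5×4 + 4×2 + 5×4 + 3×5 + 3×2 + 3×3 = 93

Houston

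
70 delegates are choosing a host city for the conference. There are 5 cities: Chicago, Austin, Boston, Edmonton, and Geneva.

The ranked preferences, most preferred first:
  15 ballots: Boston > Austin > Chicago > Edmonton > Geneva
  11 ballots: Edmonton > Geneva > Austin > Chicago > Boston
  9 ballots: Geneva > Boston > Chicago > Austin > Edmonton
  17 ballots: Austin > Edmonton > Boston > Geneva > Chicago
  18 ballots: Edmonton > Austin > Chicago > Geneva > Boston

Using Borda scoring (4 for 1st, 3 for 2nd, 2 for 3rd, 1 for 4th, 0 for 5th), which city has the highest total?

Austin

Chicago: 15×2 + 11×1 + 9×2 + 17×0 + 18×2 = 95
Austin: 15×3 + 11×2 + 9×1 + 17×4 + 18×3 = 198
Boston: 15×4 + 11×0 + 9×3 + 17×2 + 18×0 = 121
Edmonton: 15×1 + 11×4 + 9×0 + 17×3 + 18×4 = 182
Geneva: 15×0 + 11×3 + 9×4 + 17×1 + 18×1 = 104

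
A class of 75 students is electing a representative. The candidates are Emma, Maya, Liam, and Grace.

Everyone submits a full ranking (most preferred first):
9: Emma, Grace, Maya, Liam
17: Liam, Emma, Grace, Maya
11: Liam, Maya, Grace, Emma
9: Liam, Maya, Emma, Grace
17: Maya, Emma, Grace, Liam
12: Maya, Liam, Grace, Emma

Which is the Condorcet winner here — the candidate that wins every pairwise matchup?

Maya

Maya vs Emma: 49–26
Maya vs Liam: 38–37
Maya vs Grace: 49–26
Maya beats every other candidate.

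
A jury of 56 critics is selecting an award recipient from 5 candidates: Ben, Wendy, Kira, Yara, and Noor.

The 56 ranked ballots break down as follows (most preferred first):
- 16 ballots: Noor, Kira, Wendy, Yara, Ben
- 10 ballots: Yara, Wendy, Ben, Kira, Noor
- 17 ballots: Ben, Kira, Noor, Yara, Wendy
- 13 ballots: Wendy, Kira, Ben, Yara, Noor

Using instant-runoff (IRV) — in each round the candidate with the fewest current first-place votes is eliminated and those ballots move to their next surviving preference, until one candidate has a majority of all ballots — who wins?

Round 1: Ben 17, Wendy 13, Kira 0, Yara 10, Noor 16. Kira eliminated.
Round 2: Ben 17, Wendy 13, Yara 10, Noor 16. Yara eliminated.
Round 3: Ben 17, Wendy 23, Noor 16. Noor eliminated.
Round 4: Ben 17, Wendy 39. Wendy has a majority (≥29).

Wendy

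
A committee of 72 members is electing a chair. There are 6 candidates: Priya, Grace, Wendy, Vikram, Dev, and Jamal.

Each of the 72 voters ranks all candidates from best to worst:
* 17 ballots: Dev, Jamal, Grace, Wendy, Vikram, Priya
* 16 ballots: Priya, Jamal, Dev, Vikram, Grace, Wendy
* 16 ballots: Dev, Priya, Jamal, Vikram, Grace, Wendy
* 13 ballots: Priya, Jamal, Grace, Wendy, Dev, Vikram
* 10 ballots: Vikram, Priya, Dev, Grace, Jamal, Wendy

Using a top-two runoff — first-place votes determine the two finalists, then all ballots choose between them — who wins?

Round 1 first-place votes: Priya 29, Grace 0, Wendy 0, Vikram 10, Dev 33, Jamal 0. Dev and Priya advance.
Runoff: Dev is ranked above Priya on 33 ballots, Priya above Dev on 39.

Priya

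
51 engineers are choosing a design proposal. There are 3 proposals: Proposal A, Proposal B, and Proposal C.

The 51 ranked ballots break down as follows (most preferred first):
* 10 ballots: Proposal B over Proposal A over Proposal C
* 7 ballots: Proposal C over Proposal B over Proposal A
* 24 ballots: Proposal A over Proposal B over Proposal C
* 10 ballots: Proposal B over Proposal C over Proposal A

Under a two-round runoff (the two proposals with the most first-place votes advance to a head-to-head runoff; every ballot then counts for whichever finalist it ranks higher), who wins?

Round 1 first-place votes: Proposal A 24, Proposal B 20, Proposal C 7. Proposal A and Proposal B advance.
Runoff: Proposal A is ranked above Proposal B on 24 ballots, Proposal B above Proposal A on 27.

Proposal B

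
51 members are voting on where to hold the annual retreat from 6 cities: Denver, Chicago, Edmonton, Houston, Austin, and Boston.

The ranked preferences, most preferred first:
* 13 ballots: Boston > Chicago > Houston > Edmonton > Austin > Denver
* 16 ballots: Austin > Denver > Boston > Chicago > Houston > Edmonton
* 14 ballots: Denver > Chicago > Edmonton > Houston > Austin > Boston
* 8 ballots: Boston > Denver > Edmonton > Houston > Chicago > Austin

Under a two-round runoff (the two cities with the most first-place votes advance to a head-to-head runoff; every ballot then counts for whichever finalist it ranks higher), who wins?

Austin

Round 1 first-place votes: Denver 14, Chicago 0, Edmonton 0, Houston 0, Austin 16, Boston 21. Boston and Austin advance.
Runoff: Boston is ranked above Austin on 21 ballots, Austin above Boston on 30.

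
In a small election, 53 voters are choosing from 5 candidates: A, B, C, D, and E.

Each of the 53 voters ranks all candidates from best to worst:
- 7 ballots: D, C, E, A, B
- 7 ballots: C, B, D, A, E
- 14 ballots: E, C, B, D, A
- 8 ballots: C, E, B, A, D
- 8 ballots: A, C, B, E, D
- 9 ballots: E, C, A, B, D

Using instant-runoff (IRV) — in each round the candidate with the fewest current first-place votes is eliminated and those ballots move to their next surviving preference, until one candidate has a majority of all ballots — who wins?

Round 1: A 8, B 0, C 15, D 7, E 23. B eliminated.
Round 2: A 8, C 15, D 7, E 23. D eliminated.
Round 3: A 8, C 22, E 23. A eliminated.
Round 4: C 30, E 23. C has a majority (≥27).

C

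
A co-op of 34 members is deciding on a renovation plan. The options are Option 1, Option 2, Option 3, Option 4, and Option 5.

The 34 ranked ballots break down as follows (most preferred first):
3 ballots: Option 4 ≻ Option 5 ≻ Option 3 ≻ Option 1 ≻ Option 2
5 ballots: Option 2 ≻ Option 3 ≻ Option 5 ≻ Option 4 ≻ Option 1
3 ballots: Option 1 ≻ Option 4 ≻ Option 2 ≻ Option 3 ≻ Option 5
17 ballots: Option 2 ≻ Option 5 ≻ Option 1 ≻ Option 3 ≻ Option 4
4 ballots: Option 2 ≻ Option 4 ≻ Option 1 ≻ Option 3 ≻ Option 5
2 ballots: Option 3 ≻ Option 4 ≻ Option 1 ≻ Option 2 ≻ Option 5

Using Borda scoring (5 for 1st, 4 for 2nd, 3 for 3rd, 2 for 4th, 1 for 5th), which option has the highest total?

Option 2

Option 1: 3×2 + 5×1 + 3×5 + 17×3 + 4×3 + 2×3 = 95
Option 2: 3×1 + 5×5 + 3×3 + 17×5 + 4×5 + 2×2 = 146
Option 3: 3×3 + 5×4 + 3×2 + 17×2 + 4×2 + 2×5 = 87
Option 4: 3×5 + 5×2 + 3×4 + 17×1 + 4×4 + 2×4 = 78
Option 5: 3×4 + 5×3 + 3×1 + 17×4 + 4×1 + 2×1 = 104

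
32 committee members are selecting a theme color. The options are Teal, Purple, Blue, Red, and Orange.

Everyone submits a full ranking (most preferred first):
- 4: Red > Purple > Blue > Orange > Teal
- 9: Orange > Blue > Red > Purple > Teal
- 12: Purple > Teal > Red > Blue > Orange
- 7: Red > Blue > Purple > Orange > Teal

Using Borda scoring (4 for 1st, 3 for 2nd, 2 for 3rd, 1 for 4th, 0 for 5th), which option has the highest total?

Teal: 4×0 + 9×0 + 12×3 + 7×0 = 36
Purple: 4×3 + 9×1 + 12×4 + 7×2 = 83
Blue: 4×2 + 9×3 + 12×1 + 7×3 = 68
Red: 4×4 + 9×2 + 12×2 + 7×4 = 86
Orange: 4×1 + 9×4 + 12×0 + 7×1 = 47

Red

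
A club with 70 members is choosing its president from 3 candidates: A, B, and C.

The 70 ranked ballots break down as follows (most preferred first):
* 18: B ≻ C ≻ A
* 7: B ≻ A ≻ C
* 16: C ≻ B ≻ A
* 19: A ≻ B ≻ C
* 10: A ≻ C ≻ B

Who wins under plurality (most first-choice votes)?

First-place votes: A 29, B 25, C 16.

A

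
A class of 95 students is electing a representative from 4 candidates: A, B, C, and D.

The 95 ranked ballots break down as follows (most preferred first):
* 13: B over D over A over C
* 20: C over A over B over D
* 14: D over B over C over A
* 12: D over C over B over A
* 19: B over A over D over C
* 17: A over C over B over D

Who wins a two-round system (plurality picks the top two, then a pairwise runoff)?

Round 1 first-place votes: A 17, B 32, C 20, D 26. B and D advance.
Runoff: B is ranked above D on 69 ballots, D above B on 26.

B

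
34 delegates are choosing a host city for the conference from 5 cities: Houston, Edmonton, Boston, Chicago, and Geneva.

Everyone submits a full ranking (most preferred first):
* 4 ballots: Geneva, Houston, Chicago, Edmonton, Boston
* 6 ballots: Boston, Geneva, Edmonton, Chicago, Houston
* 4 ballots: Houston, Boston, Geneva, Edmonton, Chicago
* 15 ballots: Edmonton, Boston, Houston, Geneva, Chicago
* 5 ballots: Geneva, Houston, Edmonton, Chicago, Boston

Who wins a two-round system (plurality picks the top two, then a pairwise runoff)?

Geneva

Round 1 first-place votes: Houston 4, Edmonton 15, Boston 6, Chicago 0, Geneva 9. Edmonton and Geneva advance.
Runoff: Edmonton is ranked above Geneva on 15 ballots, Geneva above Edmonton on 19.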